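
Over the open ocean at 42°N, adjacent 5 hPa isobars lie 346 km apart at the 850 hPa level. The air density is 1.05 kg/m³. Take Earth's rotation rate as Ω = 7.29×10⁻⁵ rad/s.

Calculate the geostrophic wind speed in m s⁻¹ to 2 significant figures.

Coriolis parameter at 42°N:
f = 2Ω sin φ = 2 × 7.29×10⁻⁵ × sin 42° = 9.76×10⁻⁵ s⁻¹
Pressure gradient: |∂P/∂n| = 500 Pa / 346000 m = 1.45×10⁻³ Pa/m
Geostrophic balance (pressure-gradient force = Coriolis force):
V_g = (1/(fρ)) |∂P/∂n| = 1.45×10⁻³ / (9.76×10⁻⁵ × 1.05) = 14.1 m/s

14 m s⁻¹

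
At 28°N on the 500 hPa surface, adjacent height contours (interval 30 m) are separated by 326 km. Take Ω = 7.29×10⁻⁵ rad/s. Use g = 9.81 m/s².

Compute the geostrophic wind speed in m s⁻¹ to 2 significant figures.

13 m s⁻¹

Coriolis parameter at 28°N:
f = 2Ω sin φ = 2 × 7.29×10⁻⁵ × sin 28° = 6.84×10⁻⁵ s⁻¹
Height gradient: |∂Z/∂n| = 30 m / 326000 m = 9.20×10⁻⁵
On a pressure surface, geostrophic balance gives V_g = (g/f)|∂Z/∂n|:
V_g = 9.81 × 9.20×10⁻⁵ / 6.84×10⁻⁵ = 13.2 m/s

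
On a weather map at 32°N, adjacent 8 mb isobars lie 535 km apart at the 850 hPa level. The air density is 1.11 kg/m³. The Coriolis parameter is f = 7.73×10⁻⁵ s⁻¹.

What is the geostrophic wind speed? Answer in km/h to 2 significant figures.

63 km/h

Pressure gradient: |∂P/∂n| = 800 Pa / 535000 m = 1.50×10⁻³ Pa/m
Geostrophic balance (pressure-gradient force = Coriolis force):
V_g = (1/(fρ)) |∂P/∂n| = 1.50×10⁻³ / (7.73×10⁻⁵ × 1.11) = 17.4 m/s
Converting: 17.4 m/s × 3.6 = 63 km/h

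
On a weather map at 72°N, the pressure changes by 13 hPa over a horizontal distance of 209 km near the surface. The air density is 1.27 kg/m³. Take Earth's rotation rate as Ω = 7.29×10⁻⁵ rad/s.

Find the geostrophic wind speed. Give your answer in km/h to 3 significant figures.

127 km/h

Coriolis parameter at 72°N:
f = 2Ω sin φ = 2 × 7.29×10⁻⁵ × sin 72° = 1.39×10⁻⁴ s⁻¹
Pressure gradient: |∂P/∂n| = 1300 Pa / 209000 m = 6.22×10⁻³ Pa/m
Geostrophic balance (pressure-gradient force = Coriolis force):
V_g = (1/(fρ)) |∂P/∂n| = 6.22×10⁻³ / (1.39×10⁻⁴ × 1.27) = 35.3 m/s
Converting: 35.3 m/s × 3.6 = 127 km/h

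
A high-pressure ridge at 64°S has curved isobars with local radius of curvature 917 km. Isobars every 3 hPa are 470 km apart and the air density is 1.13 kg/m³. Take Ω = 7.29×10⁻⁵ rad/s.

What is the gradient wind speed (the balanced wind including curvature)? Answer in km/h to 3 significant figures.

16.1 km/h

Coriolis parameter at 64°S:
f = 2Ω sin φ = 2 × 7.29×10⁻⁵ × sin 64° = 1.31×10⁻⁴ s⁻¹
Pressure gradient: |∂P/∂n| = 300 Pa / 470000 m = 6.38×10⁻⁴ Pa/m
Geostrophic speed: V_g = |∂P/∂n|/(fρ) = 6.38×10⁻⁴/(1.31×10⁻⁴ × 1.13) = 4.31 m/s
Around a high, pressure-gradient force acts outward with centrifugal, so Coriolis balances both:
fV = (1/ρ)|∂P/∂n| + V²/R  →  V² − fR·V + fR·V_g = 0
With fR = 1.31×10⁻⁴ × 917×10³ m = 120 m/s:
V = [fR − √((fR)² − 4 fR V_g)]/2 = [120 − √(120² − 4×120×4.31)]/2 = 4.48 m/s
Supergeostrophic (V > V_g = 4.31 m/s), as expected around a high.
Converting: 4.48 m/s × 3.6 = 16.1 km/h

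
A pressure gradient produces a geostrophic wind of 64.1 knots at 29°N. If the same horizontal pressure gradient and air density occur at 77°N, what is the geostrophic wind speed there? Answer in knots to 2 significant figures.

32 knots

With the same pressure gradient and density, V_g ∝ 1/f ∝ 1/sin φ.
V₂ = V₁ · sin φ₁ / sin φ₂ = 64.1 × sin 29° / sin 77°
V₂ = 64.1 × 0.4848/0.9744 = 32 knots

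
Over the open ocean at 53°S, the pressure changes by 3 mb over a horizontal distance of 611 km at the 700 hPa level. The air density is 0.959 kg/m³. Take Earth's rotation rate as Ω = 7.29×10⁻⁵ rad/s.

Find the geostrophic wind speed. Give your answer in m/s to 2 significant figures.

Coriolis parameter at 53°S:
f = 2Ω sin φ = 2 × 7.29×10⁻⁵ × sin 53° = 1.16×10⁻⁴ s⁻¹
Pressure gradient: |∂P/∂n| = 300 Pa / 611000 m = 4.91×10⁻⁴ Pa/m
Geostrophic balance (pressure-gradient force = Coriolis force):
V_g = (1/(fρ)) |∂P/∂n| = 4.91×10⁻⁴ / (1.16×10⁻⁴ × 0.959) = 4.40 m/s

4.4 m/s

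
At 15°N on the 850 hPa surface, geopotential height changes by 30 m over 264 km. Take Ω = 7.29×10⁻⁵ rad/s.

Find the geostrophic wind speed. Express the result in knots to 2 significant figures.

57 knots

Coriolis parameter at 15°N:
f = 2Ω sin φ = 2 × 7.29×10⁻⁵ × sin 15° = 3.77×10⁻⁵ s⁻¹
Height gradient: |∂Z/∂n| = 30 m / 264000 m = 1.14×10⁻⁴
On a pressure surface, geostrophic balance gives V_g = (g/f)|∂Z/∂n|:
V_g = 9.81 × 1.14×10⁻⁴ / 3.77×10⁻⁵ = 29.5 m/s
Converting: 29.5 m/s × 1.944 = 57 knots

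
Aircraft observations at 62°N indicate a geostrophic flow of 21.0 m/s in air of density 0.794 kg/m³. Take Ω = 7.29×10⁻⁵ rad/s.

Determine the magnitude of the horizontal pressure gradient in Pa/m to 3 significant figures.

2.15×10⁻³ Pa/m

Coriolis parameter at 62°N:
f = 2Ω sin φ = 2 × 7.29×10⁻⁵ × sin 62° = 1.29×10⁻⁴ s⁻¹
Geostrophic balance rearranged: |∂P/∂n| = f ρ V_g
|∂P/∂n| = 1.29×10⁻⁴ × 0.794 × 21.0 = 2.15×10⁻³ Pa/m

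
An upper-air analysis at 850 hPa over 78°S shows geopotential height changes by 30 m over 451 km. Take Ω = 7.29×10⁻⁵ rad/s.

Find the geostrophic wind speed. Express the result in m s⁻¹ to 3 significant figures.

4.58 m s⁻¹

Coriolis parameter at 78°S:
f = 2Ω sin φ = 2 × 7.29×10⁻⁵ × sin 78° = 1.43×10⁻⁴ s⁻¹
Height gradient: |∂Z/∂n| = 30 m / 451000 m = 6.65×10⁻⁵
On a pressure surface, geostrophic balance gives V_g = (g/f)|∂Z/∂n|:
V_g = 9.81 × 6.65×10⁻⁵ / 1.43×10⁻⁴ = 4.58 m/s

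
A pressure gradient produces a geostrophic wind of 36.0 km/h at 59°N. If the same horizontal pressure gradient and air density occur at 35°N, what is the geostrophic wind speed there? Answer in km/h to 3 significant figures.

53.8 km/h

With the same pressure gradient and density, V_g ∝ 1/f ∝ 1/sin φ.
V₂ = V₁ · sin φ₁ / sin φ₂ = 36.0 × sin 59° / sin 35°
V₂ = 36.0 × 0.8572/0.5736 = 53.8 km/h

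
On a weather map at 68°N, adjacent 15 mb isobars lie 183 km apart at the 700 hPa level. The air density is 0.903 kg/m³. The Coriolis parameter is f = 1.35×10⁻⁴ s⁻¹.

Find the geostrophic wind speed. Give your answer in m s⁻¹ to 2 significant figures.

67 m s⁻¹

Pressure gradient: |∂P/∂n| = 1500 Pa / 183000 m = 8.20×10⁻³ Pa/m
Geostrophic balance (pressure-gradient force = Coriolis force):
V_g = (1/(fρ)) |∂P/∂n| = 8.20×10⁻³ / (1.35×10⁻⁴ × 0.903) = 67.2 m/s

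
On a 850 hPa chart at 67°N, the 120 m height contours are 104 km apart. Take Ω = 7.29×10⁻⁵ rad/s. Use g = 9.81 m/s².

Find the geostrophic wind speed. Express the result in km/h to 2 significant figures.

300 km/h

Coriolis parameter at 67°N:
f = 2Ω sin φ = 2 × 7.29×10⁻⁵ × sin 67° = 1.34×10⁻⁴ s⁻¹
Height gradient: |∂Z/∂n| = 120 m / 104000 m = 1.15×10⁻³
On a pressure surface, geostrophic balance gives V_g = (g/f)|∂Z/∂n|:
V_g = 9.81 × 1.15×10⁻³ / 1.34×10⁻⁴ = 84.3 m/s
Converting: 84.3 m/s × 3.6 = 300 km/h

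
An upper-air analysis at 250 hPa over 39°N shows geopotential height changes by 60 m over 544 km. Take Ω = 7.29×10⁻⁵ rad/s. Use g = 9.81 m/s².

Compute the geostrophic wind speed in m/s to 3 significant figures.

Coriolis parameter at 39°N:
f = 2Ω sin φ = 2 × 7.29×10⁻⁵ × sin 39° = 9.18×10⁻⁵ s⁻¹
Height gradient: |∂Z/∂n| = 60 m / 544000 m = 1.10×10⁻⁴
On a pressure surface, geostrophic balance gives V_g = (g/f)|∂Z/∂n|:
V_g = 9.81 × 1.10×10⁻⁴ / 9.18×10⁻⁵ = 11.8 m/s

11.8 m/s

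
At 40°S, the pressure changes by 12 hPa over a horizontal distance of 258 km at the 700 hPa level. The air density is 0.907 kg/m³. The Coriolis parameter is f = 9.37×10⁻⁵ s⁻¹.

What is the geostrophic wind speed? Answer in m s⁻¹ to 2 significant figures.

Pressure gradient: |∂P/∂n| = 1200 Pa / 258000 m = 4.65×10⁻³ Pa/m
Geostrophic balance (pressure-gradient force = Coriolis force):
V_g = (1/(fρ)) |∂P/∂n| = 4.65×10⁻³ / (9.37×10⁻⁵ × 0.907) = 54.7 m/s

55 m s⁻¹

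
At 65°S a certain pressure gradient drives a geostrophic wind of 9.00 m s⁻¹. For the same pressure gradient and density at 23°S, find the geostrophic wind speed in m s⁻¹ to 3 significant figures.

With the same pressure gradient and density, V_g ∝ 1/f ∝ 1/sin φ.
V₂ = V₁ · sin φ₁ / sin φ₂ = 9.00 × sin 65° / sin 23°
V₂ = 9.00 × 0.9063/0.3907 = 20.9 m s⁻¹

20.9 m s⁻¹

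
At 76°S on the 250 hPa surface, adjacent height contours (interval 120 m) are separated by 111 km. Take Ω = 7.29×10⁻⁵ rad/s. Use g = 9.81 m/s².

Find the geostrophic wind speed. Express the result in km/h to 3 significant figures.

270 km/h

Coriolis parameter at 76°S:
f = 2Ω sin φ = 2 × 7.29×10⁻⁵ × sin 76° = 1.41×10⁻⁴ s⁻¹
Height gradient: |∂Z/∂n| = 120 m / 111000 m = 1.08×10⁻³
On a pressure surface, geostrophic balance gives V_g = (g/f)|∂Z/∂n|:
V_g = 9.81 × 1.08×10⁻³ / 1.41×10⁻⁴ = 75.0 m/s
Converting: 75.0 m/s × 3.6 = 270 km/h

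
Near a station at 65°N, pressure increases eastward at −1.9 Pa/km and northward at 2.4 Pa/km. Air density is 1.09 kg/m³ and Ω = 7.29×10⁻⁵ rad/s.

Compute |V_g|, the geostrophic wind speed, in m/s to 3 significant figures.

Coriolis parameter at 65°N:
f = 2Ω sin φ = 2 × 7.29×10⁻⁵ × sin 65° = 1.32×10⁻⁴ s⁻¹
Component geostrophic relations (x east, y north):
u_g = −(1/(fρ)) ∂P/∂y,  v_g = (1/(fρ)) ∂P/∂x
u_g = −(2.4×10⁻³)/(1.32×10⁻⁴ × 1.09) = −16.7 m/s;  v_g = (−1.9×10⁻³)/(1.32×10⁻⁴ × 1.09) = −13.2 m/s
|V_g| = √(u_g² + v_g²) = 21.3 m/s

21.3 m/s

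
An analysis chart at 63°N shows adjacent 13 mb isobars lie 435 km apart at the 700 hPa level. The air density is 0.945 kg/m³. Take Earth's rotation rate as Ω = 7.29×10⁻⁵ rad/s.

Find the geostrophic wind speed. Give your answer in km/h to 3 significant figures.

Coriolis parameter at 63°N:
f = 2Ω sin φ = 2 × 7.29×10⁻⁵ × sin 63° = 1.30×10⁻⁴ s⁻¹
Pressure gradient: |∂P/∂n| = 1300 Pa / 435000 m = 2.99×10⁻³ Pa/m
Geostrophic balance (pressure-gradient force = Coriolis force):
V_g = (1/(fρ)) |∂P/∂n| = 2.99×10⁻³ / (1.30×10⁻⁴ × 0.945) = 24.3 m/s
Converting: 24.3 m/s × 3.6 = 87.6 km/h

87.6 km/h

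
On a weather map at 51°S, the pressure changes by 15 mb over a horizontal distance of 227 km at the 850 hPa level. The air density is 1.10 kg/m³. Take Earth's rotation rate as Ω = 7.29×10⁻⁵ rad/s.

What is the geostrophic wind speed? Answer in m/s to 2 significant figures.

Coriolis parameter at 51°S:
f = 2Ω sin φ = 2 × 7.29×10⁻⁵ × sin 51° = 1.13×10⁻⁴ s⁻¹
Pressure gradient: |∂P/∂n| = 1500 Pa / 227000 m = 6.61×10⁻³ Pa/m
Geostrophic balance (pressure-gradient force = Coriolis force):
V_g = (1/(fρ)) |∂P/∂n| = 6.61×10⁻³ / (1.13×10⁻⁴ × 1.10) = 53.0 m/s

53 m/s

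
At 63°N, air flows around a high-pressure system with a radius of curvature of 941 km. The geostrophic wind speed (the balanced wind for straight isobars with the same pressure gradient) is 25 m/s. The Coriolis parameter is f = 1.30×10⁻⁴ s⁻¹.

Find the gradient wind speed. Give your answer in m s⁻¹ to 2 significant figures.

35 m s⁻¹

Around a high, pressure-gradient force acts outward with centrifugal, so Coriolis balances both:
fV = (1/ρ)|∂P/∂n| + V²/R  →  V² − fR·V + fR·V_g = 0
With fR = 1.30×10⁻⁴ × 941×10³ m = 122 m/s:
V = [fR − √((fR)² − 4 fR V_g)]/2 = [122 − √(122² − 4×122×25)]/2 = 35 m/s
Supergeostrophic (V > V_g = 25 m/s), as expected around a high.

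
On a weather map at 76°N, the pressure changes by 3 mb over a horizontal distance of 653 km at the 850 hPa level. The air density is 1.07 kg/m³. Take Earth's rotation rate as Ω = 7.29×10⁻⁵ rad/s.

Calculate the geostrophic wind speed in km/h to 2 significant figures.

Coriolis parameter at 76°N:
f = 2Ω sin φ = 2 × 7.29×10⁻⁵ × sin 76° = 1.41×10⁻⁴ s⁻¹
Pressure gradient: |∂P/∂n| = 300 Pa / 653000 m = 4.59×10⁻⁴ Pa/m
Geostrophic balance (pressure-gradient force = Coriolis force):
V_g = (1/(fρ)) |∂P/∂n| = 4.59×10⁻⁴ / (1.41×10⁻⁴ × 1.07) = 3.04 m/s
Converting: 3.04 m/s × 3.6 = 11 km/h

11 km/h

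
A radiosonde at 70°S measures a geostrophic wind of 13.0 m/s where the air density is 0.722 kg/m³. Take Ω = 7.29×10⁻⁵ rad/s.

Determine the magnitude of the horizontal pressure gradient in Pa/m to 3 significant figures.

1.29×10⁻³ Pa/m

Coriolis parameter at 70°S:
f = 2Ω sin φ = 2 × 7.29×10⁻⁵ × sin 70° = 1.37×10⁻⁴ s⁻¹
Geostrophic balance rearranged: |∂P/∂n| = f ρ V_g
|∂P/∂n| = 1.37×10⁻⁴ × 0.722 × 13.0 = 1.29×10⁻³ Pa/m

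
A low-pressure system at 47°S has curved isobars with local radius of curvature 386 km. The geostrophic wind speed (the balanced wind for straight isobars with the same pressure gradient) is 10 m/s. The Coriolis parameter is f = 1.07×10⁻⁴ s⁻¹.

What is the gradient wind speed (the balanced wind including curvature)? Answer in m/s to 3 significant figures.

Around a low, centrifugal force acts outward with Coriolis, so pressure-gradient force balances both:
(1/ρ)|∂P/∂n| = fV + V²/R  →  V² + fR·V − fR·V_g = 0
With fR = 1.07×10⁻⁴ × 386×10³ m = 41.3 m/s:
V = [−fR + √((fR)² + 4 fR V_g)]/2 = [−41.3 + √(41.3² + 4×41.3×10)]/2 = 8.32 m/s
Subgeostrophic (V < V_g = 10 m/s), as expected around a low.

8.32 m/s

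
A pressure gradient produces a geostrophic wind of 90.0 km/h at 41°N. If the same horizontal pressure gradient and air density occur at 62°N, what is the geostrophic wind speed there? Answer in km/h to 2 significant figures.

With the same pressure gradient and density, V_g ∝ 1/f ∝ 1/sin φ.
V₂ = V₁ · sin φ₁ / sin φ₂ = 90.0 × sin 41° / sin 62°
V₂ = 90.0 × 0.6561/0.8829 = 67 km/h

67 km/h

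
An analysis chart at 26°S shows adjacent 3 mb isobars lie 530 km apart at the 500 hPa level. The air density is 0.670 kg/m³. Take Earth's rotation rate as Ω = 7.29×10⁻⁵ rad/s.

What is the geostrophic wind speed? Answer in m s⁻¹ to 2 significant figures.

13 m s⁻¹

Coriolis parameter at 26°S:
f = 2Ω sin φ = 2 × 7.29×10⁻⁵ × sin 26° = 6.39×10⁻⁵ s⁻¹
Pressure gradient: |∂P/∂n| = 300 Pa / 530000 m = 5.66×10⁻⁴ Pa/m
Geostrophic balance (pressure-gradient force = Coriolis force):
V_g = (1/(fρ)) |∂P/∂n| = 5.66×10⁻⁴ / (6.39×10⁻⁵ × 0.670) = 13.2 m/s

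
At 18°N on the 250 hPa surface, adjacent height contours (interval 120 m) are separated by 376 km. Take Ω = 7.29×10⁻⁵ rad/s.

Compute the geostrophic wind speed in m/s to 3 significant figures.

Coriolis parameter at 18°N:
f = 2Ω sin φ = 2 × 7.29×10⁻⁵ × sin 18° = 4.51×10⁻⁵ s⁻¹
Height gradient: |∂Z/∂n| = 120 m / 376000 m = 3.19×10⁻⁴
On a pressure surface, geostrophic balance gives V_g = (g/f)|∂Z/∂n|:
V_g = 9.81 × 3.19×10⁻⁴ / 4.51×10⁻⁵ = 69.5 m/s

69.5 m/s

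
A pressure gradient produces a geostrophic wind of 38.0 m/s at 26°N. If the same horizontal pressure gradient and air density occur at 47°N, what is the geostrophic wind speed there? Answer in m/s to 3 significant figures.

22.8 m/s

With the same pressure gradient and density, V_g ∝ 1/f ∝ 1/sin φ.
V₂ = V₁ · sin φ₁ / sin φ₂ = 38.0 × sin 26° / sin 47°
V₂ = 38.0 × 0.4384/0.7314 = 22.8 m/s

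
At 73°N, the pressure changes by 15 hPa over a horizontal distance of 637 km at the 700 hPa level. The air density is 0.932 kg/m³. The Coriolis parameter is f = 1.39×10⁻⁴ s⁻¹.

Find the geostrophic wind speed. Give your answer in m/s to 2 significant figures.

18 m/s

Pressure gradient: |∂P/∂n| = 1500 Pa / 637000 m = 2.35×10⁻³ Pa/m
Geostrophic balance (pressure-gradient force = Coriolis force):
V_g = (1/(fρ)) |∂P/∂n| = 2.35×10⁻³ / (1.39×10⁻⁴ × 0.932) = 18.2 m/s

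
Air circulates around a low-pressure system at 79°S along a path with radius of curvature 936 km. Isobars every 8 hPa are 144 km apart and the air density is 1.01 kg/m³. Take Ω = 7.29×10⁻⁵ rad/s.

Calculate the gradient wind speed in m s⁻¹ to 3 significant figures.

31.2 m s⁻¹

Coriolis parameter at 79°S:
f = 2Ω sin φ = 2 × 7.29×10⁻⁵ × sin 79° = 1.43×10⁻⁴ s⁻¹
Pressure gradient: |∂P/∂n| = 800 Pa / 144000 m = 5.56×10⁻³ Pa/m
Geostrophic speed: V_g = |∂P/∂n|/(fρ) = 5.56×10⁻³/(1.43×10⁻⁴ × 1.01) = 38.4 m/s
Around a low, centrifugal force acts outward with Coriolis, so pressure-gradient force balances both:
(1/ρ)|∂P/∂n| = fV + V²/R  →  V² + fR·V − fR·V_g = 0
With fR = 1.43×10⁻⁴ × 936×10³ m = 134 m/s:
V = [−fR + √((fR)² + 4 fR V_g)]/2 = [−134 + √(134² + 4×134×38.4)]/2 = 31.2 m/s
Subgeostrophic (V < V_g = 38.4 m/s), as expected around a low.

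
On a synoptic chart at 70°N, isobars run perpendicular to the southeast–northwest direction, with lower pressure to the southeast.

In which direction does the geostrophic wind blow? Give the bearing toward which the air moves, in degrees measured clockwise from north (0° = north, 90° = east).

The pressure-gradient force points toward the southeast (bearing 135°).
Geostrophic balance: in the Northern Hemisphere the Coriolis force deflects motion to the right, so the geostrophic wind blows 90° to the right of the pressure-gradient force (low pressure on the left).
Rotating 135° by 90° clockwise gives 225° — the wind blows toward the southwest.

225°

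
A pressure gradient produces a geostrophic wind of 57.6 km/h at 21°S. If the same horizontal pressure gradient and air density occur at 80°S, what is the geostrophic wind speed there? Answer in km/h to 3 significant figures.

21.0 km/h

With the same pressure gradient and density, V_g ∝ 1/f ∝ 1/sin φ.
V₂ = V₁ · sin φ₁ / sin φ₂ = 57.6 × sin 21° / sin 80°
V₂ = 57.6 × 0.3584/0.9848 = 21.0 km/h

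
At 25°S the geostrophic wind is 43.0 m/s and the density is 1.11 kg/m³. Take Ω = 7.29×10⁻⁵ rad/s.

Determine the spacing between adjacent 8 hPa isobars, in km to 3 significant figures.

272 km

Coriolis parameter at 25°S:
f = 2Ω sin φ = 2 × 7.29×10⁻⁵ × sin 25° = 6.16×10⁻⁵ s⁻¹
Geostrophic balance rearranged: |∂P/∂n| = f ρ V_g
|∂P/∂n| = 6.16×10⁻⁵ × 1.11 × 43.0 = 2.94×10⁻³ Pa/m
Isobar spacing: Δn = ΔP/|∂P/∂n| = 800 Pa / 2.94×10⁻³ Pa/m = 272015 m ≈ 272 km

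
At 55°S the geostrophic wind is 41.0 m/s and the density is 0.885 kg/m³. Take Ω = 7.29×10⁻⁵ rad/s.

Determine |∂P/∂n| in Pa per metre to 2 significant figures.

4.3×10⁻³ Pa/m

Coriolis parameter at 55°S:
f = 2Ω sin φ = 2 × 7.29×10⁻⁵ × sin 55° = 1.19×10⁻⁴ s⁻¹
Geostrophic balance rearranged: |∂P/∂n| = f ρ V_g
|∂P/∂n| = 1.19×10⁻⁴ × 0.885 × 41.0 = 4.33×10⁻³ Pa/m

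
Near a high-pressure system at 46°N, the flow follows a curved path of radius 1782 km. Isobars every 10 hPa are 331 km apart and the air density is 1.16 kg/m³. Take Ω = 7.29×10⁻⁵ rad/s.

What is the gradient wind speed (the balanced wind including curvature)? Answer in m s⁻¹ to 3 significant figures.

29.5 m s⁻¹

Coriolis parameter at 46°N:
f = 2Ω sin φ = 2 × 7.29×10⁻⁵ × sin 46° = 1.05×10⁻⁴ s⁻¹
Pressure gradient: |∂P/∂n| = 1000 Pa / 331000 m = 3.02×10⁻³ Pa/m
Geostrophic speed: V_g = |∂P/∂n|/(fρ) = 3.02×10⁻³/(1.05×10⁻⁴ × 1.16) = 24.8 m/s
Around a high, pressure-gradient force acts outward with centrifugal, so Coriolis balances both:
fV = (1/ρ)|∂P/∂n| + V²/R  →  V² − fR·V + fR·V_g = 0
With fR = 1.05×10⁻⁴ × 1782×10³ m = 187 m/s:
V = [fR − √((fR)² − 4 fR V_g)]/2 = [187 − √(187² − 4×187×24.8)]/2 = 29.5 m/s
Supergeostrophic (V > V_g = 24.8 m/s), as expected around a high.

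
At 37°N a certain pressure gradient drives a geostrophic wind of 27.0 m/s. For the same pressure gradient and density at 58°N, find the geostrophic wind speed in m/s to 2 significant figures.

With the same pressure gradient and density, V_g ∝ 1/f ∝ 1/sin φ.
V₂ = V₁ · sin φ₁ / sin φ₂ = 27.0 × sin 37° / sin 58°
V₂ = 27.0 × 0.6018/0.8480 = 19 m/s

19 m/s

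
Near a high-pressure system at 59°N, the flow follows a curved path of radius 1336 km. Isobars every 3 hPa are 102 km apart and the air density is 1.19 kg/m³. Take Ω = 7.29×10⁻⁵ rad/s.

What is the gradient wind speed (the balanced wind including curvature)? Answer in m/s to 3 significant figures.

Coriolis parameter at 59°N:
f = 2Ω sin φ = 2 × 7.29×10⁻⁵ × sin 59° = 1.25×10⁻⁴ s⁻¹
Pressure gradient: |∂P/∂n| = 300 Pa / 102000 m = 2.94×10⁻³ Pa/m
Geostrophic speed: V_g = |∂P/∂n|/(fρ) = 2.94×10⁻³/(1.25×10⁻⁴ × 1.19) = 19.8 m/s
Around a high, pressure-gradient force acts outward with centrifugal, so Coriolis balances both:
fV = (1/ρ)|∂P/∂n| + V²/R  →  V² − fR·V + fR·V_g = 0
With fR = 1.25×10⁻⁴ × 1336×10³ m = 167 m/s:
V = [fR − √((fR)² − 4 fR V_g)]/2 = [167 − √(167² − 4×167×19.8)]/2 = 22.9 m/s
Supergeostrophic (V > V_g = 19.8 m/s), as expected around a high.

22.9 m/s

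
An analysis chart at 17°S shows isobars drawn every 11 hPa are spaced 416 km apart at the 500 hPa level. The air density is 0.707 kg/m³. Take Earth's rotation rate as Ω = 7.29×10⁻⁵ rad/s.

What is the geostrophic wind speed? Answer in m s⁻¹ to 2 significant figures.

88 m s⁻¹

Coriolis parameter at 17°S:
f = 2Ω sin φ = 2 × 7.29×10⁻⁵ × sin 17° = 4.26×10⁻⁵ s⁻¹
Pressure gradient: |∂P/∂n| = 1100 Pa / 416000 m = 2.64×10⁻³ Pa/m
Geostrophic balance (pressure-gradient force = Coriolis force):
V_g = (1/(fρ)) |∂P/∂n| = 2.64×10⁻³ / (4.26×10⁻⁵ × 0.707) = 87.7 m/s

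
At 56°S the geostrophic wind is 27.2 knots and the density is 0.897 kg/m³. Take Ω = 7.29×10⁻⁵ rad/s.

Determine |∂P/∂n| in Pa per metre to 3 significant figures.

1.52×10⁻³ Pa/m

Coriolis parameter at 56°S:
f = 2Ω sin φ = 2 × 7.29×10⁻⁵ × sin 56° = 1.21×10⁻⁴ s⁻¹
Wind speed in SI: 27.2 knots = 14.0 m/s
Geostrophic balance rearranged: |∂P/∂n| = f ρ V_g
|∂P/∂n| = 1.21×10⁻⁴ × 0.897 × 14.0 = 1.52×10⁻³ Pa/m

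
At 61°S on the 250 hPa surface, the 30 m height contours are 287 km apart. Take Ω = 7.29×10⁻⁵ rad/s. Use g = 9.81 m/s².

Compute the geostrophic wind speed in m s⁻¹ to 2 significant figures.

8.0 m s⁻¹

Coriolis parameter at 61°S:
f = 2Ω sin φ = 2 × 7.29×10⁻⁵ × sin 61° = 1.28×10⁻⁴ s⁻¹
Height gradient: |∂Z/∂n| = 30 m / 287000 m = 1.05×10⁻⁴
On a pressure surface, geostrophic balance gives V_g = (g/f)|∂Z/∂n|:
V_g = 9.81 × 1.05×10⁻⁴ / 1.28×10⁻⁴ = 8.04 m/s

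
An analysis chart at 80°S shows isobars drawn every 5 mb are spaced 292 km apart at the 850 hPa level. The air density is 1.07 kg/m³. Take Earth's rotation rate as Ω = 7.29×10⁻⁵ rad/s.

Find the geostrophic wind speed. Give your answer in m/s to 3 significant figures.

11.1 m/s

Coriolis parameter at 80°S:
f = 2Ω sin φ = 2 × 7.29×10⁻⁵ × sin 80° = 1.44×10⁻⁴ s⁻¹
Pressure gradient: |∂P/∂n| = 500 Pa / 292000 m = 1.71×10⁻³ Pa/m
Geostrophic balance (pressure-gradient force = Coriolis force):
V_g = (1/(fρ)) |∂P/∂n| = 1.71×10⁻³ / (1.44×10⁻⁴ × 1.07) = 11.1 m/s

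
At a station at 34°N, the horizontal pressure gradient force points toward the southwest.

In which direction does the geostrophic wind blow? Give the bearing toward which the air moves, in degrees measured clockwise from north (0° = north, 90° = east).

315°

The pressure-gradient force points toward the southwest (bearing 225°).
Geostrophic balance: in the Northern Hemisphere the Coriolis force deflects motion to the right, so the geostrophic wind blows 90° to the right of the pressure-gradient force (low pressure on the left).
Rotating 225° by 90° clockwise gives 315° — the wind blows toward the northwest.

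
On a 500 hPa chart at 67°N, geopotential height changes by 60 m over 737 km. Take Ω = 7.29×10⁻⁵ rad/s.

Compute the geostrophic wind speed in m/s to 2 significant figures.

Coriolis parameter at 67°N:
f = 2Ω sin φ = 2 × 7.29×10⁻⁵ × sin 67° = 1.34×10⁻⁴ s⁻¹
Height gradient: |∂Z/∂n| = 60 m / 737000 m = 8.14×10⁻⁵
On a pressure surface, geostrophic balance gives V_g = (g/f)|∂Z/∂n|:
V_g = 9.81 × 8.14×10⁻⁵ / 1.34×10⁻⁴ = 5.95 m/s

6.0 m/s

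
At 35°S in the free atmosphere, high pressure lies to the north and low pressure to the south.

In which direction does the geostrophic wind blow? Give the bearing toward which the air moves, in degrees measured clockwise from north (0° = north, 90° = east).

090°

The pressure-gradient force points toward the south (bearing 180°).
Geostrophic balance: in the Southern Hemisphere the Coriolis force deflects motion to the left, so the geostrophic wind blows 90° to the left of the pressure-gradient force (low pressure on the right).
Rotating 180° by 90° counterclockwise gives 090° — the wind blows toward the east.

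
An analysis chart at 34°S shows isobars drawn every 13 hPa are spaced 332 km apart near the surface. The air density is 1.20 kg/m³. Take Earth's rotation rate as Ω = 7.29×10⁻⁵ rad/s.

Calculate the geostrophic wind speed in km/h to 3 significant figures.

144 km/h

Coriolis parameter at 34°S:
f = 2Ω sin φ = 2 × 7.29×10⁻⁵ × sin 34° = 8.15×10⁻⁵ s⁻¹
Pressure gradient: |∂P/∂n| = 1300 Pa / 332000 m = 3.92×10⁻³ Pa/m
Geostrophic balance (pressure-gradient force = Coriolis force):
V_g = (1/(fρ)) |∂P/∂n| = 3.92×10⁻³ / (8.15×10⁻⁵ × 1.20) = 40.0 m/s
Converting: 40.0 m/s × 3.6 = 144 km/h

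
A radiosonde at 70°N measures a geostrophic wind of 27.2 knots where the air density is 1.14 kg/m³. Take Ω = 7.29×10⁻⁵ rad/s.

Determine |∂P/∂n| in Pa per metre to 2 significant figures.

2.2×10⁻³ Pa/m

Coriolis parameter at 70°N:
f = 2Ω sin φ = 2 × 7.29×10⁻⁵ × sin 70° = 1.37×10⁻⁴ s⁻¹
Wind speed in SI: 27.2 knots = 14.0 m/s
Geostrophic balance rearranged: |∂P/∂n| = f ρ V_g
|∂P/∂n| = 1.37×10⁻⁴ × 1.14 × 14.0 = 2.19×10⁻³ Pa/m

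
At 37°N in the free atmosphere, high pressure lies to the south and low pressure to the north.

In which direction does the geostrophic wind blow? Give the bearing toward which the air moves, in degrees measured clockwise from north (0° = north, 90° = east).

The pressure-gradient force points toward the north (bearing 000°).
Geostrophic balance: in the Northern Hemisphere the Coriolis force deflects motion to the right, so the geostrophic wind blows 90° to the right of the pressure-gradient force (low pressure on the left).
Rotating 000° by 90° clockwise gives 090° — the wind blows toward the east.

090°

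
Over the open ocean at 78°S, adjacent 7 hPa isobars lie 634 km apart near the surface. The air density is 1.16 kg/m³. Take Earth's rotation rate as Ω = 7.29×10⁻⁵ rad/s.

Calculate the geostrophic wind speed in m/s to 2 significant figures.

Coriolis parameter at 78°S:
f = 2Ω sin φ = 2 × 7.29×10⁻⁵ × sin 78° = 1.43×10⁻⁴ s⁻¹
Pressure gradient: |∂P/∂n| = 700 Pa / 634000 m = 1.10×10⁻³ Pa/m
Geostrophic balance (pressure-gradient force = Coriolis force):
V_g = (1/(fρ)) |∂P/∂n| = 1.10×10⁻³ / (1.43×10⁻⁴ × 1.16) = 6.67 m/s

6.7 m/s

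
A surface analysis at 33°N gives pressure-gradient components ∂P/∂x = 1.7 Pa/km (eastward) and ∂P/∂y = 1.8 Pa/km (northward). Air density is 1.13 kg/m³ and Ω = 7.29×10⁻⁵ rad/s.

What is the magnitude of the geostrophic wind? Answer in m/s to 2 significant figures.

28 m/s

Coriolis parameter at 33°N:
f = 2Ω sin φ = 2 × 7.29×10⁻⁵ × sin 33° = 7.94×10⁻⁵ s⁻¹
Component geostrophic relations (x east, y north):
u_g = −(1/(fρ)) ∂P/∂y,  v_g = (1/(fρ)) ∂P/∂x
u_g = −(1.8×10⁻³)/(7.94×10⁻⁵ × 1.13) = −20.1 m/s;  v_g = (1.7×10⁻³)/(7.94×10⁻⁵ × 1.13) = 18.9 m/s
|V_g| = √(u_g² + v_g²) = 27.6 m/s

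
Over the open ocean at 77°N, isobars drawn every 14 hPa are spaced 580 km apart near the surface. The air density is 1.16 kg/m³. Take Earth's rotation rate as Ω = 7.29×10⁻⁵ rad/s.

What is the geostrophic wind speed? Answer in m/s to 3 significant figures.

14.6 m/s

Coriolis parameter at 77°N:
f = 2Ω sin φ = 2 × 7.29×10⁻⁵ × sin 77° = 1.42×10⁻⁴ s⁻¹
Pressure gradient: |∂P/∂n| = 1400 Pa / 580000 m = 2.41×10⁻³ Pa/m
Geostrophic balance (pressure-gradient force = Coriolis force):
V_g = (1/(fρ)) |∂P/∂n| = 2.41×10⁻³ / (1.42×10⁻⁴ × 1.16) = 14.6 m/s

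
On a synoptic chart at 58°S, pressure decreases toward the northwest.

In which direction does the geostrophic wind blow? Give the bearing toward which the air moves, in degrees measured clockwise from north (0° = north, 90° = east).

225°

The pressure-gradient force points toward the northwest (bearing 315°).
Geostrophic balance: in the Southern Hemisphere the Coriolis force deflects motion to the left, so the geostrophic wind blows 90° to the left of the pressure-gradient force (low pressure on the right).
Rotating 315° by 90° counterclockwise gives 225° — the wind blows toward the southwest.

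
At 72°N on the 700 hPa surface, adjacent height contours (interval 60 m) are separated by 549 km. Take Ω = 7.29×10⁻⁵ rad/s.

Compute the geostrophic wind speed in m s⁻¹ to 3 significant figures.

Coriolis parameter at 72°N:
f = 2Ω sin φ = 2 × 7.29×10⁻⁵ × sin 72° = 1.39×10⁻⁴ s⁻¹
Height gradient: |∂Z/∂n| = 60 m / 549000 m = 1.09×10⁻⁴
On a pressure surface, geostrophic balance gives V_g = (g/f)|∂Z/∂n|:
V_g = 9.81 × 1.09×10⁻⁴ / 1.39×10⁻⁴ = 7.73 m/s

7.73 m s⁻¹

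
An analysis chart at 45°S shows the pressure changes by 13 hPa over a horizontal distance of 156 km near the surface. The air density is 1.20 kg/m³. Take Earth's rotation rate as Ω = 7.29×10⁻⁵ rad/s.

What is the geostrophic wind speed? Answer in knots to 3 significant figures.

Coriolis parameter at 45°S:
f = 2Ω sin φ = 2 × 7.29×10⁻⁵ × sin 45° = 1.03×10⁻⁴ s⁻¹
Pressure gradient: |∂P/∂n| = 1300 Pa / 156000 m = 8.33×10⁻³ Pa/m
Geostrophic balance (pressure-gradient force = Coriolis force):
V_g = (1/(fρ)) |∂P/∂n| = 8.33×10⁻³ / (1.03×10⁻⁴ × 1.20) = 67.4 m/s
Converting: 67.4 m/s × 1.944 = 131 knots

131 knots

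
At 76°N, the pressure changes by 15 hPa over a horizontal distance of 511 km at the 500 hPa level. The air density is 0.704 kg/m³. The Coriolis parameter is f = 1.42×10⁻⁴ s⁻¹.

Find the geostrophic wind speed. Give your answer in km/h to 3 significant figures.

106 km/h

Pressure gradient: |∂P/∂n| = 1500 Pa / 511000 m = 2.94×10⁻³ Pa/m
Geostrophic balance (pressure-gradient force = Coriolis force):
V_g = (1/(fρ)) |∂P/∂n| = 2.94×10⁻³ / (1.42×10⁻⁴ × 0.704) = 29.4 m/s
Converting: 29.4 m/s × 3.6 = 106 km/h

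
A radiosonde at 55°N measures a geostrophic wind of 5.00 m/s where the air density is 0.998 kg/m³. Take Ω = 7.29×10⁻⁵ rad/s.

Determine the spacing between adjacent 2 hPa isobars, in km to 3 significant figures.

336 km

Coriolis parameter at 55°N:
f = 2Ω sin φ = 2 × 7.29×10⁻⁵ × sin 55° = 1.19×10⁻⁴ s⁻¹
Geostrophic balance rearranged: |∂P/∂n| = f ρ V_g
|∂P/∂n| = 1.19×10⁻⁴ × 0.998 × 5.00 = 5.96×10⁻⁴ Pa/m
Isobar spacing: Δn = ΔP/|∂P/∂n| = 200 Pa / 5.96×10⁻⁴ Pa/m = 335589 m ≈ 336 km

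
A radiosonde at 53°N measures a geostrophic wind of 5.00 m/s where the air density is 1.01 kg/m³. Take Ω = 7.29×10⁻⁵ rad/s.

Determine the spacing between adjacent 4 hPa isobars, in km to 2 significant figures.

Coriolis parameter at 53°N:
f = 2Ω sin φ = 2 × 7.29×10⁻⁵ × sin 53° = 1.16×10⁻⁴ s⁻¹
Geostrophic balance rearranged: |∂P/∂n| = f ρ V_g
|∂P/∂n| = 1.16×10⁻⁴ × 1.01 × 5.00 = 5.88×10⁻⁴ Pa/m
Isobar spacing: Δn = ΔP/|∂P/∂n| = 400 Pa / 5.88×10⁻⁴ Pa/m = 680240 m ≈ 680 km

680 km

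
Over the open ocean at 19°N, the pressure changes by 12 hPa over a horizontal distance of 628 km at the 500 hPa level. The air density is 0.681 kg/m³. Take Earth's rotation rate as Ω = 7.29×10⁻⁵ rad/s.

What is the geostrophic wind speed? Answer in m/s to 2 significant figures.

Coriolis parameter at 19°N:
f = 2Ω sin φ = 2 × 7.29×10⁻⁵ × sin 19° = 4.75×10⁻⁵ s⁻¹
Pressure gradient: |∂P/∂n| = 1200 Pa / 628000 m = 1.91×10⁻³ Pa/m
Geostrophic balance (pressure-gradient force = Coriolis force):
V_g = (1/(fρ)) |∂P/∂n| = 1.91×10⁻³ / (4.75×10⁻⁵ × 0.681) = 59.1 m/s

59 m/s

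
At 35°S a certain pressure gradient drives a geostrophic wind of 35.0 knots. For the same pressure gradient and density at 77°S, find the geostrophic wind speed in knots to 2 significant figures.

With the same pressure gradient and density, V_g ∝ 1/f ∝ 1/sin φ.
V₂ = V₁ · sin φ₁ / sin φ₂ = 35.0 × sin 35° / sin 77°
V₂ = 35.0 × 0.5736/0.9744 = 21 knots

21 knots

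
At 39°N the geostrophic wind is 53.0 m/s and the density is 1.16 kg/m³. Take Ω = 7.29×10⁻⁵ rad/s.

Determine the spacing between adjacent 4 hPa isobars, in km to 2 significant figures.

Coriolis parameter at 39°N:
f = 2Ω sin φ = 2 × 7.29×10⁻⁵ × sin 39° = 9.18×10⁻⁵ s⁻¹
Geostrophic balance rearranged: |∂P/∂n| = f ρ V_g
|∂P/∂n| = 9.18×10⁻⁵ × 1.16 × 53.0 = 5.64×10⁻³ Pa/m
Isobar spacing: Δn = ΔP/|∂P/∂n| = 400 Pa / 5.64×10⁻³ Pa/m = 70908 m ≈ 71 km

71 km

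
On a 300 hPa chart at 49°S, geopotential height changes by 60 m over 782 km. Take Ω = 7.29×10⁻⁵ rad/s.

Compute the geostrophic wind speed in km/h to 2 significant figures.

Coriolis parameter at 49°S:
f = 2Ω sin φ = 2 × 7.29×10⁻⁵ × sin 49° = 1.10×10⁻⁴ s⁻¹
Height gradient: |∂Z/∂n| = 60 m / 782000 m = 7.67×10⁻⁵
On a pressure surface, geostrophic balance gives V_g = (g/f)|∂Z/∂n|:
V_g = 9.81 × 7.67×10⁻⁵ / 1.10×10⁻⁴ = 6.84 m/s
Converting: 6.84 m/s × 3.6 = 25 km/h

25 km/h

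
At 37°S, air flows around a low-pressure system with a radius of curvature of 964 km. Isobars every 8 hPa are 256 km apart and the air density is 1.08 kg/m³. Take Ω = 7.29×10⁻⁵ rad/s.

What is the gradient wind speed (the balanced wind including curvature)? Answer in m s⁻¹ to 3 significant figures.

Coriolis parameter at 37°S:
f = 2Ω sin φ = 2 × 7.29×10⁻⁵ × sin 37° = 8.77×10⁻⁵ s⁻¹
Pressure gradient: |∂P/∂n| = 800 Pa / 256000 m = 3.12×10⁻³ Pa/m
Geostrophic speed: V_g = |∂P/∂n|/(fρ) = 3.12×10⁻³/(8.77×10⁻⁵ × 1.08) = 33.0 m/s
Around a low, centrifugal force acts outward with Coriolis, so pressure-gradient force balances both:
(1/ρ)|∂P/∂n| = fV + V²/R  →  V² + fR·V − fR·V_g = 0
With fR = 8.77×10⁻⁵ × 964×10³ m = 84.6 m/s:
V = [−fR + √((fR)² + 4 fR V_g)]/2 = [−84.6 + √(84.6² + 4×84.6×33)]/2 = 25.4 m/s
Subgeostrophic (V < V_g = 33 m/s), as expected around a low.

25.4 m s⁻¹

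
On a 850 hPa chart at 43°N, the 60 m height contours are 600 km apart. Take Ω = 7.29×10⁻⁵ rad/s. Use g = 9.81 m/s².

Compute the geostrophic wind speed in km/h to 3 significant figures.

35.5 km/h

Coriolis parameter at 43°N:
f = 2Ω sin φ = 2 × 7.29×10⁻⁵ × sin 43° = 9.94×10⁻⁵ s⁻¹
Height gradient: |∂Z/∂n| = 60 m / 600000 m = 1.00×10⁻⁴
On a pressure surface, geostrophic balance gives V_g = (g/f)|∂Z/∂n|:
V_g = 9.81 × 1.00×10⁻⁴ / 9.94×10⁻⁵ = 9.87 m/s
Converting: 9.87 m/s × 3.6 = 35.5 km/h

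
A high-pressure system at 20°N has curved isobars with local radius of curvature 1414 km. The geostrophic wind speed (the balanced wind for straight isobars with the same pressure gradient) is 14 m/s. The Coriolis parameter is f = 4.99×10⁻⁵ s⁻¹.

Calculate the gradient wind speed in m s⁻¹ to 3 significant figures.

19.3 m s⁻¹

Around a high, pressure-gradient force acts outward with centrifugal, so Coriolis balances both:
fV = (1/ρ)|∂P/∂n| + V²/R  →  V² − fR·V + fR·V_g = 0
With fR = 4.99×10⁻⁵ × 1414×10³ m = 70.6 m/s:
V = [fR − √((fR)² − 4 fR V_g)]/2 = [70.6 − √(70.6² − 4×70.6×14)]/2 = 19.3 m/s
Supergeostrophic (V > V_g = 14 m/s), as expected around a high.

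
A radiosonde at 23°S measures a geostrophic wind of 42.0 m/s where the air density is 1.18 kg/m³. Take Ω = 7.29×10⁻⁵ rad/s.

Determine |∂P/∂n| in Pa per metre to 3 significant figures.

2.82×10⁻³ Pa/m

Coriolis parameter at 23°S:
f = 2Ω sin φ = 2 × 7.29×10⁻⁵ × sin 23° = 5.70×10⁻⁵ s⁻¹
Geostrophic balance rearranged: |∂P/∂n| = f ρ V_g
|∂P/∂n| = 5.70×10⁻⁵ × 1.18 × 42.0 = 2.82×10⁻³ Pa/m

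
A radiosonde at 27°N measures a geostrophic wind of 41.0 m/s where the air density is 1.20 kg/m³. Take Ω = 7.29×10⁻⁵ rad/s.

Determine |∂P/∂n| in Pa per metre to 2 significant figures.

3.3×10⁻³ Pa/m

Coriolis parameter at 27°N:
f = 2Ω sin φ = 2 × 7.29×10⁻⁵ × sin 27° = 6.62×10⁻⁵ s⁻¹
Geostrophic balance rearranged: |∂P/∂n| = f ρ V_g
|∂P/∂n| = 6.62×10⁻⁵ × 1.20 × 41.0 = 3.26×10⁻³ Pa/m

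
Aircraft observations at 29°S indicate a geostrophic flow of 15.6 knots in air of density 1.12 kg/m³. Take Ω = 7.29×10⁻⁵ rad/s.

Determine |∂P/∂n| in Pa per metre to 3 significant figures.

Coriolis parameter at 29°S:
f = 2Ω sin φ = 2 × 7.29×10⁻⁵ × sin 29° = 7.07×10⁻⁵ s⁻¹
Wind speed in SI: 15.6 knots = 8.03 m/s
Geostrophic balance rearranged: |∂P/∂n| = f ρ V_g
|∂P/∂n| = 7.07×10⁻⁵ × 1.12 × 8.03 = 6.35×10⁻⁴ Pa/m

6.35×10⁻⁴ Pa/m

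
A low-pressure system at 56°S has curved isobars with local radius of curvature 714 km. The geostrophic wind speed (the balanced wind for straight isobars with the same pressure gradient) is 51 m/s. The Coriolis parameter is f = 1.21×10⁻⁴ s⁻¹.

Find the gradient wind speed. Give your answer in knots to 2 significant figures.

Around a low, centrifugal force acts outward with Coriolis, so pressure-gradient force balances both:
(1/ρ)|∂P/∂n| = fV + V²/R  →  V² + fR·V − fR·V_g = 0
With fR = 1.21×10⁻⁴ × 714×10³ m = 86.4 m/s:
V = [−fR + √((fR)² + 4 fR V_g)]/2 = [−86.4 + √(86.4² + 4×86.4×51)]/2 = 36 m/s
Subgeostrophic (V < V_g = 51 m/s), as expected around a low.
Converting: 36 m/s × 1.944 = 70 knots

70 knots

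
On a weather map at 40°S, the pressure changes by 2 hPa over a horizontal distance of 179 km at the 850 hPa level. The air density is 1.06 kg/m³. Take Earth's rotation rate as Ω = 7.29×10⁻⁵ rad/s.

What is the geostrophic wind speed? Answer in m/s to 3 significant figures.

11.2 m/s

Coriolis parameter at 40°S:
f = 2Ω sin φ = 2 × 7.29×10⁻⁵ × sin 40° = 9.37×10⁻⁵ s⁻¹
Pressure gradient: |∂P/∂n| = 200 Pa / 179000 m = 1.12×10⁻³ Pa/m
Geostrophic balance (pressure-gradient force = Coriolis force):
V_g = (1/(fρ)) |∂P/∂n| = 1.12×10⁻³ / (9.37×10⁻⁵ × 1.06) = 11.2 m/s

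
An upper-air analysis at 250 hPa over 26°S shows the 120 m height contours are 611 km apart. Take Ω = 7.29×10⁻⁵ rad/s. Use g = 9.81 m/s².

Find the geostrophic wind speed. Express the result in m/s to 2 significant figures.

30 m/s

Coriolis parameter at 26°S:
f = 2Ω sin φ = 2 × 7.29×10⁻⁵ × sin 26° = 6.39×10⁻⁵ s⁻¹
Height gradient: |∂Z/∂n| = 120 m / 611000 m = 1.96×10⁻⁴
On a pressure surface, geostrophic balance gives V_g = (g/f)|∂Z/∂n|:
V_g = 9.81 × 1.96×10⁻⁴ / 6.39×10⁻⁵ = 30.1 m/s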